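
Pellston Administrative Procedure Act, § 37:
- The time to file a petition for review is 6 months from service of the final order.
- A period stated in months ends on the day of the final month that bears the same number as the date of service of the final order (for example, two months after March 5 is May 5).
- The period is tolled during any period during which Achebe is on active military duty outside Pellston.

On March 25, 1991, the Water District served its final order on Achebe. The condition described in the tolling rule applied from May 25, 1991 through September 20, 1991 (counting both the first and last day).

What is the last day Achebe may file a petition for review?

6 months after March 25, 1991 is September 25, 1991.
From May 25, 1991 through September 20, 1991 inclusive is 119 days; tolling adds 119 days: September 25, 1991 + 119 days = January 22, 1992.

January 22, 1992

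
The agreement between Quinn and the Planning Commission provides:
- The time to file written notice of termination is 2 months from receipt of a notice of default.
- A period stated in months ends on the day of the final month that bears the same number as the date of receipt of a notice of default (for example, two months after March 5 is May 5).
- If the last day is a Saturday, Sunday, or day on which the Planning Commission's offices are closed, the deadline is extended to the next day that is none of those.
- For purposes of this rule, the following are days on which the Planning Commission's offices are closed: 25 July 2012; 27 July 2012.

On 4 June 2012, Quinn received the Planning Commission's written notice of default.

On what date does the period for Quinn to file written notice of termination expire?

2 months after 4 June 2012 is August 4, 2012.
August 4, 2012 is Saturday; August 5, 2012 is Sunday. The next qualifying day is August 6, 2012.

August 6, 2012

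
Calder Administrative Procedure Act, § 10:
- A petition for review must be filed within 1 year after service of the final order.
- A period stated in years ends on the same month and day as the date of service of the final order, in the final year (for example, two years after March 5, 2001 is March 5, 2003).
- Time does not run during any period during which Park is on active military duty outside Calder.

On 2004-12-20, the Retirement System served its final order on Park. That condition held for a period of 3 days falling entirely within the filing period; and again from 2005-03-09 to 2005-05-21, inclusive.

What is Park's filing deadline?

1 year after 2004-12-20 is December 20, 2005.
Tolling adds 3 days: December 20, 2005 + 3 days = December 23, 2005.
From March 9, 2005 through May 21, 2005 inclusive is 74 days; tolling adds 74 days: December 23, 2005 + 74 days = March 7, 2006.

March 7, 2006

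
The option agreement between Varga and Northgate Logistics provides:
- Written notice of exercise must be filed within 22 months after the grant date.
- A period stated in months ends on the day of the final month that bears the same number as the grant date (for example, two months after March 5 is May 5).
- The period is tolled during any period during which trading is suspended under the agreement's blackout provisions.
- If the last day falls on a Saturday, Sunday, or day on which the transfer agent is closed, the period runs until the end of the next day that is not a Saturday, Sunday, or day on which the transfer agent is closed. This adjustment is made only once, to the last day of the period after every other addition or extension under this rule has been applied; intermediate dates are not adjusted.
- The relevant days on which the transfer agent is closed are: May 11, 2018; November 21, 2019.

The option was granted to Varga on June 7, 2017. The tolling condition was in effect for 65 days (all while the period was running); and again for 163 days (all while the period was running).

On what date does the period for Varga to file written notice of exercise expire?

22 months after June 7, 2017 is April 7, 2019.
Tolling adds 65 days: April 7, 2019 + 65 days = June 11, 2019.
Tolling adds 163 days: June 11, 2019 + 163 days = November 21, 2019.
November 21, 2019 is a listed holiday. The next qualifying day is November 22, 2019.

November 22, 2019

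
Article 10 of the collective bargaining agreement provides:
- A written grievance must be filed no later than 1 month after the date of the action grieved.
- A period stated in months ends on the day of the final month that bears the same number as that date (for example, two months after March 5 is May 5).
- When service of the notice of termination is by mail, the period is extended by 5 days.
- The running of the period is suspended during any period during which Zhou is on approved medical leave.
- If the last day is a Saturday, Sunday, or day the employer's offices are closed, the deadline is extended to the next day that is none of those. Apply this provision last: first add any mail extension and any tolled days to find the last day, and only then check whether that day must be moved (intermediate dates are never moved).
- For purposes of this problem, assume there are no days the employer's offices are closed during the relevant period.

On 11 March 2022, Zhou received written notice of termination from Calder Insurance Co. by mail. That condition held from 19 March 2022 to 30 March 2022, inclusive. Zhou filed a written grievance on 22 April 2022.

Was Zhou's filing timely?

1 month after 11 March 2022 is April 11, 2022.
Service was by mail, adding 5 days: April 11, 2022 + 5 days = April 16, 2022.
From March 19, 2022 through March 30, 2022 inclusive is 12 days; tolling adds 12 days: April 16, 2022 + 12 days = April 28, 2022.
April 28, 2022 is a Thursday and not a day the employer's offices are closed, so no extension applies.
The deadline is April 28, 2022; the filing on April 22, 2022 is on or before that date.

Yes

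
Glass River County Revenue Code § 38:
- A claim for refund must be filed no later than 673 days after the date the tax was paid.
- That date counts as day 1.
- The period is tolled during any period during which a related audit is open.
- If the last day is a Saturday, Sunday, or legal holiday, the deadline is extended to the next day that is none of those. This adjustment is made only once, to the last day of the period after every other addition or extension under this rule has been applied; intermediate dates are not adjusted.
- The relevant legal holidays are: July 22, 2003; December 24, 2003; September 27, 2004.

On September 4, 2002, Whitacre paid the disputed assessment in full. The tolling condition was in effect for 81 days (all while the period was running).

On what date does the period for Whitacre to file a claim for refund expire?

Counting September 4, 2002 as day 1, day 673 is July 7, 2004.
Tolling adds 81 days: July 7, 2004 + 81 days = September 26, 2004.
September 26, 2004 is Sunday; September 27, 2004 is a listed holiday. The next qualifying day is September 28, 2004.

September 28, 2004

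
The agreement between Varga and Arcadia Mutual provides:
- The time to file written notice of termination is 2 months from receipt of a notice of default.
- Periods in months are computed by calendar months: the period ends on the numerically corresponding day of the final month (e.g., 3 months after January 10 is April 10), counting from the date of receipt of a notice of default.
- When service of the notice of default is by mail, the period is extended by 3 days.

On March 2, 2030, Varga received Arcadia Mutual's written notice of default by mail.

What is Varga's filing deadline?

2 months after March 2, 2030 is May 2, 2030.
Service was by mail, adding 3 days: May 2, 2030 + 3 days = May 5, 2030.

May 5, 2030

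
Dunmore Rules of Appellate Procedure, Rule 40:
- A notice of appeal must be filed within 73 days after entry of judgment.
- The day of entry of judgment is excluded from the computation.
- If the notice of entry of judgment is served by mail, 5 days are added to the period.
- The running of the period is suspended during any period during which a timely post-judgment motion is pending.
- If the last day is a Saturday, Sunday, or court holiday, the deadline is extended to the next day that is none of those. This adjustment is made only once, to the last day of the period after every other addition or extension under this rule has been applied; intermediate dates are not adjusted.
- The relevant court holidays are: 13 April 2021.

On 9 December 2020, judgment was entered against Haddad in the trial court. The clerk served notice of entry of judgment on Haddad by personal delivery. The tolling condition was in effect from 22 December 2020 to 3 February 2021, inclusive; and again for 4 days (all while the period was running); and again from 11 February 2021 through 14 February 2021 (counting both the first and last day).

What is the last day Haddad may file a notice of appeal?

April 14, 2021

73 days after 9 December 2020 is February 20, 2021.
Service was not by mail, so no mail extension applies.
From December 22, 2020 through February 3, 2021 inclusive is 44 days; tolling adds 44 days: February 20, 2021 + 44 days = April 5, 2021.
Tolling adds 4 days: April 5, 2021 + 4 days = April 9, 2021.
From February 11, 2021 through February 14, 2021 inclusive is 4 days; tolling adds 4 days: April 9, 2021 + 4 days = April 13, 2021.
April 13, 2021 is a listed holiday. The next qualifying day is April 14, 2021.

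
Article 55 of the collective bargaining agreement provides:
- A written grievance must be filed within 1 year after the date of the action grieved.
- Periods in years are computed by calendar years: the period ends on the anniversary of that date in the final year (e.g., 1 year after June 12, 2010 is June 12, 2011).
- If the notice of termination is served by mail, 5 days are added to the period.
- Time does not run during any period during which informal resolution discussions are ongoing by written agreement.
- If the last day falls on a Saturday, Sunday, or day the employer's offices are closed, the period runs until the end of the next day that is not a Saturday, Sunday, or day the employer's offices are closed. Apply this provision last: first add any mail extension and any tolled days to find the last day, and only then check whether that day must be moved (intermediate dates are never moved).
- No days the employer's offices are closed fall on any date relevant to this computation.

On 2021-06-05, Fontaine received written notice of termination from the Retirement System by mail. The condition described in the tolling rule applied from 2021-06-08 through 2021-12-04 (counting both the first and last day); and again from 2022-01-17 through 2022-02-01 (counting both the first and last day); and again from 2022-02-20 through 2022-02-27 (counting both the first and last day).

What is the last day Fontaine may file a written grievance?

January 2, 2023

1 year after 2021-06-05 is June 5, 2022.
Service was by mail, adding 5 days: June 5, 2022 + 5 days = June 10, 2022.
From June 8, 2021 through December 4, 2021 inclusive is 180 days; tolling adds 180 days: June 10, 2022 + 180 days = December 7, 2022.
From January 17, 2022 through February 1, 2022 inclusive is 16 days; tolling adds 16 days: December 7, 2022 + 16 days = December 23, 2022.
From February 20, 2022 through February 27, 2022 inclusive is 8 days; tolling adds 8 days: December 23, 2022 + 8 days = December 31, 2022.
December 31, 2022 is Saturday; January 1, 2023 is Sunday. The next qualifying day is January 2, 2023.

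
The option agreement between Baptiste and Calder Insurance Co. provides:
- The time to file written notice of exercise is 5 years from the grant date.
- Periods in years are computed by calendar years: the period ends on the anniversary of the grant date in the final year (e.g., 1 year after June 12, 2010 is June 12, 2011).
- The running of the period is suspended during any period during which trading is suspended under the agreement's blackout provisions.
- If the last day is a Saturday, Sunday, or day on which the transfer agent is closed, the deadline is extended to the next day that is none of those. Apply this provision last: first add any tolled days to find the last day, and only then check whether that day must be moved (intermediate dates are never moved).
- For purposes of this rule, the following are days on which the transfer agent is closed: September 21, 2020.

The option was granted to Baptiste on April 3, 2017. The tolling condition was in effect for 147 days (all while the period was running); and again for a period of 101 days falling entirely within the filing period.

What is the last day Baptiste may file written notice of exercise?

5 years after April 3, 2017 is April 3, 2022.
Tolling adds 147 days: April 3, 2022 + 147 days = August 28, 2022.
Tolling adds 101 days: August 28, 2022 + 101 days = December 7, 2022.
December 7, 2022 is a Wednesday and not a day on which the transfer agent is closed, so no extension applies.

December 7, 2022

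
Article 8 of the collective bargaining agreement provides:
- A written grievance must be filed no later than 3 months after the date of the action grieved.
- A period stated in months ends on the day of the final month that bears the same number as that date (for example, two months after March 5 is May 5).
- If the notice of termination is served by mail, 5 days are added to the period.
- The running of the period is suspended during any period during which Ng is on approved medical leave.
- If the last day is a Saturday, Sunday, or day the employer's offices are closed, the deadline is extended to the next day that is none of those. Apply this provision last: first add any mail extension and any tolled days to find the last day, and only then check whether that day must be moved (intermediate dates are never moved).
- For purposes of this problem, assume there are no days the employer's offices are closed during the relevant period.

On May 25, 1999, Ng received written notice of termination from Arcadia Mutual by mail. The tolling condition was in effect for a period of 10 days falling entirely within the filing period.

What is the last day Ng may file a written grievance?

September 9, 1999

3 months after May 25, 1999 is August 25, 1999.
Service was by mail, adding 5 days: August 25, 1999 + 5 days = August 30, 1999.
Tolling adds 10 days: August 30, 1999 + 10 days = September 9, 1999.
September 9, 1999 is a Thursday and not a day the employer's offices are closed, so no extension applies.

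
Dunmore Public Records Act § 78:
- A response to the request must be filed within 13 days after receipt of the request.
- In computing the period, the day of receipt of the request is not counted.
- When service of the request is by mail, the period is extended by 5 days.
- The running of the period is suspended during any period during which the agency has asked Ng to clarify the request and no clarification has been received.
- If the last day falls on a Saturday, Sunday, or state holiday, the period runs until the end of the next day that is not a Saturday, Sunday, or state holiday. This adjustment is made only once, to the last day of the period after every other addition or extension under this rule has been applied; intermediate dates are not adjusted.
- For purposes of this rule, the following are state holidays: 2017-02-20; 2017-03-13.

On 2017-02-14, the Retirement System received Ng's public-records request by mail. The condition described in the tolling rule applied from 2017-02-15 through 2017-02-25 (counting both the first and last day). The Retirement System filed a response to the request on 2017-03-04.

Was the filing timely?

13 days after 2017-02-14 is February 27, 2017.
Service was by mail, adding 5 days: February 27, 2017 + 5 days = March 4, 2017.
From February 15, 2017 through February 25, 2017 inclusive is 11 days; tolling adds 11 days: March 4, 2017 + 11 days = March 15, 2017.
March 15, 2017 is a Wednesday and not a state holiday, so no extension applies.
The deadline is March 15, 2017; the filing on March 4, 2017 is on or before that date.

Yes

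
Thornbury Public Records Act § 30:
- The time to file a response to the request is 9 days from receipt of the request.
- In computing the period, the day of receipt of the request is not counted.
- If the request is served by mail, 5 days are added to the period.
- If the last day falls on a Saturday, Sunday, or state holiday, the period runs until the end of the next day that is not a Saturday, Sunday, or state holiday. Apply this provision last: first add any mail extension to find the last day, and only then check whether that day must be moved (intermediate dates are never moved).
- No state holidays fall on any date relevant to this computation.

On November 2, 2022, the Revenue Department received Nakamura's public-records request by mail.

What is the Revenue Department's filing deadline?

9 days after November 2, 2022 is November 11, 2022.
Service was by mail, adding 5 days: November 11, 2022 + 5 days = November 16, 2022.
November 16, 2022 is a Wednesday and not a state holiday, so no extension applies.

November 16, 2022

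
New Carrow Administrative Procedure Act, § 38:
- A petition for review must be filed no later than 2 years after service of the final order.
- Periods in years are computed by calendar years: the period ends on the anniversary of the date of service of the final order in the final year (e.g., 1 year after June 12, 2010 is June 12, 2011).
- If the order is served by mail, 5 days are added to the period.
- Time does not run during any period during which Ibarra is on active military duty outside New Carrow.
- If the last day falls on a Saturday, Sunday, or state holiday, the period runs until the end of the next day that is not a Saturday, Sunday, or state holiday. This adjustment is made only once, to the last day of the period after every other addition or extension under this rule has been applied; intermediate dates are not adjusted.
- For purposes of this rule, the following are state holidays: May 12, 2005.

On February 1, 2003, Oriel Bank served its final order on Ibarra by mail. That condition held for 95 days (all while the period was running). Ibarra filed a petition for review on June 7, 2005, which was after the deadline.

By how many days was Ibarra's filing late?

25 days

2 years after February 1, 2003 is February 1, 2005.
Service was by mail, adding 5 days: February 1, 2005 + 5 days = February 6, 2005.
Tolling adds 95 days: February 6, 2005 + 95 days = May 12, 2005.
May 12, 2005 is a listed holiday. The next qualifying day is May 13, 2005.
The deadline is May 13, 2005; from May 13, 2005 to June 7, 2005 is 25 days.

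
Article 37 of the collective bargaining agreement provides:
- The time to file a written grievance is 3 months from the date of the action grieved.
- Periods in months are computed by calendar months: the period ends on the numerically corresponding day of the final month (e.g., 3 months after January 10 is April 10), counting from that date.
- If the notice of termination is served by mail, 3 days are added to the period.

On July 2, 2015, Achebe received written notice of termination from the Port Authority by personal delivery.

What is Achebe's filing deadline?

October 2, 2015

3 months after July 2, 2015 is October 2, 2015.
Service was not by mail, so no mail extension applies.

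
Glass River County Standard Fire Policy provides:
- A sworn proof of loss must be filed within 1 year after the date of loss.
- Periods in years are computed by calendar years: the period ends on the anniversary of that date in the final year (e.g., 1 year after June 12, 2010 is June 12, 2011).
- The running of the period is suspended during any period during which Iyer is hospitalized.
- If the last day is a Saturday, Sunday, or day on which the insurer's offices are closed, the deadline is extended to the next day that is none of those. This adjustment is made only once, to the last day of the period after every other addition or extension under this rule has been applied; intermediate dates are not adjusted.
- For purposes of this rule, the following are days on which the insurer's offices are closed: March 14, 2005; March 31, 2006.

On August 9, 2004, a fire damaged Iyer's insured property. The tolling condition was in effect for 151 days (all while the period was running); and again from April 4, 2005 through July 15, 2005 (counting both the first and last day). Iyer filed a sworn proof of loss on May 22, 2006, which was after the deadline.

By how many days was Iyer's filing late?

32 days

1 year after August 9, 2004 is August 9, 2005.
Tolling adds 151 days: August 9, 2005 + 151 days = January 7, 2006.
From April 4, 2005 through July 15, 2005 inclusive is 103 days; tolling adds 103 days: January 7, 2006 + 103 days = April 20, 2006.
April 20, 2006 is a Thursday and not a day on which the insurer's offices are closed, so no extension applies.
The deadline is April 20, 2006; from April 20, 2006 to May 22, 2006 is 32 days.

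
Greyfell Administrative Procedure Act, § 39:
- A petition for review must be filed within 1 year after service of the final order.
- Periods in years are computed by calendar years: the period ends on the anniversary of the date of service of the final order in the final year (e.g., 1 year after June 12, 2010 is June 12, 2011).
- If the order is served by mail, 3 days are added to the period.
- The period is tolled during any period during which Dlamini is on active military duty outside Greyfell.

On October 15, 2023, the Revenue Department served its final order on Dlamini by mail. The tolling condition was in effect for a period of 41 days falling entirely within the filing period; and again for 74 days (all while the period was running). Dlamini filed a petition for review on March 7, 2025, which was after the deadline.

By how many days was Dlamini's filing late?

25 days

1 year after October 15, 2023 is October 15, 2024.
Service was by mail, adding 3 days: October 15, 2024 + 3 days = October 18, 2024.
Tolling adds 41 days: October 18, 2024 + 41 days = November 28, 2024.
Tolling adds 74 days: November 28, 2024 + 74 days = February 10, 2025.
The deadline is February 10, 2025; from February 10, 2025 to March 7, 2025 is 25 days.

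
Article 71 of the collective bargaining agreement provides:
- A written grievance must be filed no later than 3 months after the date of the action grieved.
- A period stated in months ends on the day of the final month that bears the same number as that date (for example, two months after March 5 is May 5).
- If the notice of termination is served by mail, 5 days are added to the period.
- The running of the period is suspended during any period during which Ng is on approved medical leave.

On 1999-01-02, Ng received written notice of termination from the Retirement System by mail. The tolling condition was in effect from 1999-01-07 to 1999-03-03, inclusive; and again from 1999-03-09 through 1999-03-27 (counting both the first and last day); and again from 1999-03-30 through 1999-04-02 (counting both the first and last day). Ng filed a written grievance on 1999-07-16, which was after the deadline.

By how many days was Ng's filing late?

3 months after 1999-01-02 is April 2, 1999.
Service was by mail, adding 5 days: April 2, 1999 + 5 days = April 7, 1999.
From January 7, 1999 through March 3, 1999 inclusive is 56 days; tolling adds 56 days: April 7, 1999 + 56 days = June 2, 1999.
From March 9, 1999 through March 27, 1999 inclusive is 19 days; tolling adds 19 days: June 2, 1999 + 19 days = June 21, 1999.
From March 30, 1999 through April 2, 1999 inclusive is 4 days; tolling adds 4 days: June 21, 1999 + 4 days = June 25, 1999.
The deadline is June 25, 1999; from June 25, 1999 to July 16, 1999 is 21 days.

21 days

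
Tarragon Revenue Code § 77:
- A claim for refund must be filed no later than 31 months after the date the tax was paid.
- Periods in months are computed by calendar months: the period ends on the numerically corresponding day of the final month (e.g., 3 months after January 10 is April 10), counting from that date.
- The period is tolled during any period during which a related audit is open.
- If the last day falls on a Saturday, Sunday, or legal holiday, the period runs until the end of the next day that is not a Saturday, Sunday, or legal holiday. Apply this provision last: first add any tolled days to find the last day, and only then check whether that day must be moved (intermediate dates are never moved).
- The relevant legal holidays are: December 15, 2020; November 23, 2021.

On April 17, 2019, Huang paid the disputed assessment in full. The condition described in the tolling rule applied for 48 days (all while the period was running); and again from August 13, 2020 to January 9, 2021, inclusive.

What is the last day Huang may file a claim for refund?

June 3, 2022

31 months after April 17, 2019 is November 17, 2021.
Tolling adds 48 days: November 17, 2021 + 48 days = January 4, 2022.
From August 13, 2020 through January 9, 2021 inclusive is 150 days; tolling adds 150 days: January 4, 2022 + 150 days = June 3, 2022.
June 3, 2022 is a Friday and not a legal holiday, so no extension applies.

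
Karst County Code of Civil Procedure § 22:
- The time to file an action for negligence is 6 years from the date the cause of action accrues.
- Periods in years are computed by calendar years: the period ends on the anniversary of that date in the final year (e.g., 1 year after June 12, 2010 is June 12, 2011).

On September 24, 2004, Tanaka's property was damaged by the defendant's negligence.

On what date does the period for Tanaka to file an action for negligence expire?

September 24, 2010

6 years after September 24, 2004 is September 24, 2010.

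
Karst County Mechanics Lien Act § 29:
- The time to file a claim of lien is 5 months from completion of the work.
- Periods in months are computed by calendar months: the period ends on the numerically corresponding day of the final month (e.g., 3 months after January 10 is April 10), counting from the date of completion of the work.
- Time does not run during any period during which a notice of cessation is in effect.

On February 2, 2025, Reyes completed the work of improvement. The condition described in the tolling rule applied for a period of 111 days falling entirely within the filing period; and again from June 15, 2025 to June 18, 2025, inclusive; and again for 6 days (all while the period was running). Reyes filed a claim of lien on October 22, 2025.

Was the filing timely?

5 months after February 2, 2025 is July 2, 2025.
Tolling adds 111 days: July 2, 2025 + 111 days = October 21, 2025.
From June 15, 2025 through June 18, 2025 inclusive is 4 days; tolling adds 4 days: October 21, 2025 + 4 days = October 25, 2025.
Tolling adds 6 days: October 25, 2025 + 6 days = October 31, 2025.
The deadline is October 31, 2025; the filing on October 22, 2025 is on or before that date.

Yes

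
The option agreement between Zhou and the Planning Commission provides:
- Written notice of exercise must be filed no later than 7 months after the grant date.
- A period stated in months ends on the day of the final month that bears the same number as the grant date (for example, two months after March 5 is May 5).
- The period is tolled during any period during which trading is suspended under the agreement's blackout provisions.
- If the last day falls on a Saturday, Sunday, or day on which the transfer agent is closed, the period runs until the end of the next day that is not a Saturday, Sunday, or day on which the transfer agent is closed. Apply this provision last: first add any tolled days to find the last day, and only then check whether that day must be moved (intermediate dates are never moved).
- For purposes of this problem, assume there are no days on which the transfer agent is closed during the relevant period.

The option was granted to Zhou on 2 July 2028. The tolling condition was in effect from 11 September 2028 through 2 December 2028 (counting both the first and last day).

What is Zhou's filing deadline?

April 26, 2029

7 months after 2 July 2028 is February 2, 2029.
From September 11, 2028 through December 2, 2028 inclusive is 83 days; tolling adds 83 days: February 2, 2029 + 83 days = April 26, 2029.
April 26, 2029 is a Thursday and not a day on which the transfer agent is closed, so no extension applies.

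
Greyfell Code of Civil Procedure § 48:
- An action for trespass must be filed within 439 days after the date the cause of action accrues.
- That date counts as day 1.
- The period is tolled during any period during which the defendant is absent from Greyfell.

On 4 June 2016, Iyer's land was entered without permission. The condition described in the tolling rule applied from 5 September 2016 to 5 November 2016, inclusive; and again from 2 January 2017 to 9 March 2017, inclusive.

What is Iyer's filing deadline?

December 23, 2017

Counting 4 June 2016 as day 1, day 439 is August 16, 2017.
From September 5, 2016 through November 5, 2016 inclusive is 62 days; tolling adds 62 days: August 16, 2017 + 62 days = October 17, 2017.
From January 2, 2017 through March 9, 2017 inclusive is 67 days; tolling adds 67 days: October 17, 2017 + 67 days = December 23, 2017.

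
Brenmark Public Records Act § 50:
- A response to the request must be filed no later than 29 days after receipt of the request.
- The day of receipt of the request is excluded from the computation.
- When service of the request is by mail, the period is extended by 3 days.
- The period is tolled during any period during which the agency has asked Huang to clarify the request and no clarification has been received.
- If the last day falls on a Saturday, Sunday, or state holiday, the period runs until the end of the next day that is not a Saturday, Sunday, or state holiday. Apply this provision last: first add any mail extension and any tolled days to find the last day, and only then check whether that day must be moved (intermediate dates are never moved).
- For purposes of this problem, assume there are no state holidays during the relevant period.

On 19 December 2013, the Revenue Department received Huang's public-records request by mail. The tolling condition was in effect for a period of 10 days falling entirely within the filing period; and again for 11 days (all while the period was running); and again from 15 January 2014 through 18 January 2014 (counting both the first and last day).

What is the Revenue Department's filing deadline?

February 14, 2014

29 days after 19 December 2013 is January 17, 2014.
Service was by mail, adding 3 days: January 17, 2014 + 3 days = January 20, 2014.
Tolling adds 10 days: January 20, 2014 + 10 days = January 30, 2014.
Tolling adds 11 days: January 30, 2014 + 11 days = February 10, 2014.
From January 15, 2014 through January 18, 2014 inclusive is 4 days; tolling adds 4 days: February 10, 2014 + 4 days = February 14, 2014.
February 14, 2014 is a Friday and not a state holiday, so no extension applies.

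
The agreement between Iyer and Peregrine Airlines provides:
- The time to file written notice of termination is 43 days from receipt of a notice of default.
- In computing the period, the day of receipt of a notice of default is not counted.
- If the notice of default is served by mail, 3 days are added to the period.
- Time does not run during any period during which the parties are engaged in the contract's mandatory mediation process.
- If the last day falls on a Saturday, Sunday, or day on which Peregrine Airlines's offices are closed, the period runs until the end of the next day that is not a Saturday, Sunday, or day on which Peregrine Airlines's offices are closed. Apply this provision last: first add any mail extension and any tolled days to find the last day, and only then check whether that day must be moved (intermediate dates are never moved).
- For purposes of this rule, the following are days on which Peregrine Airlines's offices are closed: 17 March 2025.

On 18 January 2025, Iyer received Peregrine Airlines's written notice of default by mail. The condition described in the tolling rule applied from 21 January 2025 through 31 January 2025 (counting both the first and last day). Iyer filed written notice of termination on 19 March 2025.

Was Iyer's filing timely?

No

43 days after 18 January 2025 is March 2, 2025.
Service was by mail, adding 3 days: March 2, 2025 + 3 days = March 5, 2025.
From January 21, 2025 through January 31, 2025 inclusive is 11 days; tolling adds 11 days: March 5, 2025 + 11 days = March 16, 2025.
March 16, 2025 is Sunday; March 17, 2025 is a listed holiday. The next qualifying day is March 18, 2025.
The deadline is March 18, 2025; the filing on March 19, 2025 is after that date.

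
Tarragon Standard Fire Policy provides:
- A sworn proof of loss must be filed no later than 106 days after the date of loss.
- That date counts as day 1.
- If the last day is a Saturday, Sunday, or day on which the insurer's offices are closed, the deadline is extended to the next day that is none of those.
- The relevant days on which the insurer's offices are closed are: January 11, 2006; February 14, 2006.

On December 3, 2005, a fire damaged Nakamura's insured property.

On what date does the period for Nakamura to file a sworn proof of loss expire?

Counting December 3, 2005 as day 1, day 106 is March 18, 2006.
March 18, 2006 is Saturday; March 19, 2006 is Sunday. The next qualifying day is March 20, 2006.

March 20, 2006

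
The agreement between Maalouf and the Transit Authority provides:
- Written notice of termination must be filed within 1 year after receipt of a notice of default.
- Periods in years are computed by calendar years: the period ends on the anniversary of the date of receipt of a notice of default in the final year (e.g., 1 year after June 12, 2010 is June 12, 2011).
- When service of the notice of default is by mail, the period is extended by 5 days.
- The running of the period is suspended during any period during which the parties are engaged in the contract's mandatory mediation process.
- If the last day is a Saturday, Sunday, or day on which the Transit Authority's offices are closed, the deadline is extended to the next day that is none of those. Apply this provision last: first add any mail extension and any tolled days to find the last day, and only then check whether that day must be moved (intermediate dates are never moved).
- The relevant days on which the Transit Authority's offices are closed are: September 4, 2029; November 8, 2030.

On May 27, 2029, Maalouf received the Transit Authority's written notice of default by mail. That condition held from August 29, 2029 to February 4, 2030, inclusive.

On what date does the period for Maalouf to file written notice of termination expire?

1 year after May 27, 2029 is May 27, 2030.
Service was by mail, adding 5 days: May 27, 2030 + 5 days = June 1, 2030.
From August 29, 2029 through February 4, 2030 inclusive is 160 days; tolling adds 160 days: June 1, 2030 + 160 days = November 8, 2030.
November 8, 2030 is a listed holiday; November 9, 2030 is Saturday; November 10, 2030 is Sunday. The next qualifying day is November 11, 2030.

November 11, 2030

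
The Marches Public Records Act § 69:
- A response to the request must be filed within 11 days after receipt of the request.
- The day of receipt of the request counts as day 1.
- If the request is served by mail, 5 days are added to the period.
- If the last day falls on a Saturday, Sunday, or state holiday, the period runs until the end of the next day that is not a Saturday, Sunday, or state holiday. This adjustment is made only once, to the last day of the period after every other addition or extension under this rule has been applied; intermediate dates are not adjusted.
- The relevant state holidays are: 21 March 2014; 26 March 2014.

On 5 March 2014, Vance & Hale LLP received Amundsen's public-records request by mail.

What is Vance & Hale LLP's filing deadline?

Counting 5 March 2014 as day 1, day 11 is March 15, 2014.
Service was by mail, adding 5 days: March 15, 2014 + 5 days = March 20, 2014.
March 20, 2014 is a Thursday and not a state holiday, so no extension applies.

March 20, 2014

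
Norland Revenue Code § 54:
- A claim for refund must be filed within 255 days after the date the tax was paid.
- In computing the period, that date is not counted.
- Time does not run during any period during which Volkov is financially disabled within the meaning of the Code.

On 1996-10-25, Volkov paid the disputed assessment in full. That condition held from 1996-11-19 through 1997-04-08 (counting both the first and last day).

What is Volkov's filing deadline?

255 days after 1996-10-25 is July 7, 1997.
From November 19, 1996 through April 8, 1997 inclusive is 141 days; tolling adds 141 days: July 7, 1997 + 141 days = November 25, 1997.

November 25, 1997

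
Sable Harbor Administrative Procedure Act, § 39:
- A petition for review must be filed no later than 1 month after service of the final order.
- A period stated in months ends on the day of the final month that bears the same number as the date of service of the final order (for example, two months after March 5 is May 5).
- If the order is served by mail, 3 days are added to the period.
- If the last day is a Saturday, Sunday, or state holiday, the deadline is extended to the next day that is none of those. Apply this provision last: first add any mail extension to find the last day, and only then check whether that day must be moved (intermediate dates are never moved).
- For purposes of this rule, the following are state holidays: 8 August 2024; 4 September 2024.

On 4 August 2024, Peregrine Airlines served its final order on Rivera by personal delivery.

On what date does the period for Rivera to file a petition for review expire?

1 month after 4 August 2024 is September 4, 2024.
Service was not by mail, so no mail extension applies.
September 4, 2024 is a listed holiday. The next qualifying day is September 5, 2024.

September 5, 2024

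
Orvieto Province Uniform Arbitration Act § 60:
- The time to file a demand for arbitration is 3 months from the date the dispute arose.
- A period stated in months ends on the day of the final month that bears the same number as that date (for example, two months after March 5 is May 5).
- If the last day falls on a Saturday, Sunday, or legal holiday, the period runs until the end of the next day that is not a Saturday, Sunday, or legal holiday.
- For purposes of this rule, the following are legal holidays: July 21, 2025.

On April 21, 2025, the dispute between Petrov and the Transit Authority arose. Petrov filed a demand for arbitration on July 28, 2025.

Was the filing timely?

No

3 months after April 21, 2025 is July 21, 2025.
July 21, 2025 is a listed holiday. The next qualifying day is July 22, 2025.
The deadline is July 22, 2025; the filing on July 28, 2025 is after that date.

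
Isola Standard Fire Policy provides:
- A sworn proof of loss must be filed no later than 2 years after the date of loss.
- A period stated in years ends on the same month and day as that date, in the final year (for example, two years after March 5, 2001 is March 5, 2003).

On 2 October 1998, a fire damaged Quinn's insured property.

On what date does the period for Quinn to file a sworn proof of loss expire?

2 years after 2 October 1998 is October 2, 2000.

October 2, 2000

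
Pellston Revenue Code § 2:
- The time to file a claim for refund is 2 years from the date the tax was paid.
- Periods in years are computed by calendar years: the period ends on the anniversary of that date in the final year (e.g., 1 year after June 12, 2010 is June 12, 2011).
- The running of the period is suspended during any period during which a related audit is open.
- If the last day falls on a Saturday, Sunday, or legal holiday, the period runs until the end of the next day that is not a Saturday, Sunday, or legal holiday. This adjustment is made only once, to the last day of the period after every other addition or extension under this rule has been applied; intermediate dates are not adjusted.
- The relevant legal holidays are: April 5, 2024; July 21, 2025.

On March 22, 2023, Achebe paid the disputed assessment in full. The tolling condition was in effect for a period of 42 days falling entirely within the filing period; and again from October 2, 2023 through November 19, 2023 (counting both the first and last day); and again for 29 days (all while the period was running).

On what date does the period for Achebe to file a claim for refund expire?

July 22, 2025

2 years after March 22, 2023 is March 22, 2025.
Tolling adds 42 days: March 22, 2025 + 42 days = May 3, 2025.
From October 2, 2023 through November 19, 2023 inclusive is 49 days; tolling adds 49 days: May 3, 2025 + 49 days = June 21, 2025.
Tolling adds 29 days: June 21, 2025 + 29 days = July 20, 2025.
July 20, 2025 is Sunday; July 21, 2025 is a listed holiday. The next qualifying day is July 22, 2025.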